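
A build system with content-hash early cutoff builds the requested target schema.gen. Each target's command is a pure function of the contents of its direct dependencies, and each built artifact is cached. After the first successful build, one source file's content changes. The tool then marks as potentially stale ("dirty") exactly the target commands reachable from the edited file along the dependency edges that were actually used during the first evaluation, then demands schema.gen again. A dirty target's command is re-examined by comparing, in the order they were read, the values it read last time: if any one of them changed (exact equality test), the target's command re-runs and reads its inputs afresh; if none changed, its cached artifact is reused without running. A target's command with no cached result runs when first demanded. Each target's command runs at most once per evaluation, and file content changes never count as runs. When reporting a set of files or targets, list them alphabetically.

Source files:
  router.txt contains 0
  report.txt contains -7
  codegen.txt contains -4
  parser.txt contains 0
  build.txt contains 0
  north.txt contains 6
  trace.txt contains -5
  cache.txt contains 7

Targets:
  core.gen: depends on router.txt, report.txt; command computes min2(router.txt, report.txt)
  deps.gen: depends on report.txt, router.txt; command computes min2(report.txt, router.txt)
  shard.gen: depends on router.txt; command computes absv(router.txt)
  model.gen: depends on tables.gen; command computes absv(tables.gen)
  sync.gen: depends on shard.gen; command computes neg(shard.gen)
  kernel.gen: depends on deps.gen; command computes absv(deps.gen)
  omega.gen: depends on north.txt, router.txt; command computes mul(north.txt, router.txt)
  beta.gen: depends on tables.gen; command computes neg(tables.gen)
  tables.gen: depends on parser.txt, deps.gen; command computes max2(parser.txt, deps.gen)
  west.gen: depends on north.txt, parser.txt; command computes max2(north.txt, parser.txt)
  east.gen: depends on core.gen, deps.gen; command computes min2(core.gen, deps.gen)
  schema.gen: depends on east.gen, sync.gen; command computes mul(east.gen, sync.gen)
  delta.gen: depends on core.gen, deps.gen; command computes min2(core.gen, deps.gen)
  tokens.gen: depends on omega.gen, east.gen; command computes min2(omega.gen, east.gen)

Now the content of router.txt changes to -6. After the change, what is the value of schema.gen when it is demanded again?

First evaluation (everything demanded from the output):
  core.gen = min2(0, -7) = -7
  deps.gen = min2(-7, 0) = -7
  east.gen = min2(-7, -7) = -7
  shard.gen = absv(0) = 0
  sync.gen = neg(0) = 0
  schema.gen = mul(-7, 0) = 0

Propagation after the edit:
  core.gen: runs — router.txt 0->-6; result -7 (same value as before).
  deps.gen: runs — router.txt 0->-6; result -7 (same value as before).
  east.gen: checked — values it read are unchanged (core.gen unchanged, deps.gen unchanged); reused cached -7 without running.
  shard.gen: runs — router.txt 0->-6; result 6.
  sync.gen: runs — shard.gen 0->6; result -6.
  schema.gen: runs — sync.gen 0->-6; result 42.

Key observation: the cutoff stops propagation at east.gen — its inputs' values are unchanged, so it reuses its cache.

New value of schema.gen: 42.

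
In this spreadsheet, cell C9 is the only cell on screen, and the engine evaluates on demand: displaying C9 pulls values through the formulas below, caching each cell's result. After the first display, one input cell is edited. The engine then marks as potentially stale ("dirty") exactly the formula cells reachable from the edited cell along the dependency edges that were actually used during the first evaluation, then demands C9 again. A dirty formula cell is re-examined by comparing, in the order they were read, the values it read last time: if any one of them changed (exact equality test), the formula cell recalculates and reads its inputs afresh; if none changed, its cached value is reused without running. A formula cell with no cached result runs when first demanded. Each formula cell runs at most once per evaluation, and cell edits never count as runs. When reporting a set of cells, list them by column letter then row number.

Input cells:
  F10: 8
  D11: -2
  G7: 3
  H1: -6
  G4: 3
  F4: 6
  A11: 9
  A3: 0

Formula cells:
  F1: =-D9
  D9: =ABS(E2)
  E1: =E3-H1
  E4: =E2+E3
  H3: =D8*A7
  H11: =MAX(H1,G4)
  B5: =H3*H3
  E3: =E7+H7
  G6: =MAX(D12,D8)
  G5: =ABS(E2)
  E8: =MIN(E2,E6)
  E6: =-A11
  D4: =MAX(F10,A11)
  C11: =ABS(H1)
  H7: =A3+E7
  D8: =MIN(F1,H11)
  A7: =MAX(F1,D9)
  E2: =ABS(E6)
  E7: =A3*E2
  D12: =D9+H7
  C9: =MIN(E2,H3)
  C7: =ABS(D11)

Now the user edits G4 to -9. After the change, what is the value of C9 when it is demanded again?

C9 now evaluates to -81.
The important point: D8 recomputes to an identical value, and the output ends up unchanged.

Initial pass — values computed on the first demand:
  E6 = -(9) = -9
  E2 = ABS(-9) = 9
  D9 = ABS(9) = 9
  F1 = -(9) = -9
  A7 = MAX(-9, 9) = 9
  H11 = MAX(-6, 3) = 3
  D8 = MIN(-9, 3) = -9
  H3 = -9 * 9 = -81
  C9 = MIN(9, -81) = -81

Second demand — change propagation:
  H11: re-runs because G4 3->-9; new result -6.
  D8: re-runs because H11 3->-6; new result -9 (unchanged).
  H3: re-examined; everything it read last time is the same (D8 unchanged, A7 unchanged) — cache -81 kept, no run.
  C9: re-examined; everything it read last time is the same (E2 unchanged, H3 unchanged) — cache -81 kept, no run.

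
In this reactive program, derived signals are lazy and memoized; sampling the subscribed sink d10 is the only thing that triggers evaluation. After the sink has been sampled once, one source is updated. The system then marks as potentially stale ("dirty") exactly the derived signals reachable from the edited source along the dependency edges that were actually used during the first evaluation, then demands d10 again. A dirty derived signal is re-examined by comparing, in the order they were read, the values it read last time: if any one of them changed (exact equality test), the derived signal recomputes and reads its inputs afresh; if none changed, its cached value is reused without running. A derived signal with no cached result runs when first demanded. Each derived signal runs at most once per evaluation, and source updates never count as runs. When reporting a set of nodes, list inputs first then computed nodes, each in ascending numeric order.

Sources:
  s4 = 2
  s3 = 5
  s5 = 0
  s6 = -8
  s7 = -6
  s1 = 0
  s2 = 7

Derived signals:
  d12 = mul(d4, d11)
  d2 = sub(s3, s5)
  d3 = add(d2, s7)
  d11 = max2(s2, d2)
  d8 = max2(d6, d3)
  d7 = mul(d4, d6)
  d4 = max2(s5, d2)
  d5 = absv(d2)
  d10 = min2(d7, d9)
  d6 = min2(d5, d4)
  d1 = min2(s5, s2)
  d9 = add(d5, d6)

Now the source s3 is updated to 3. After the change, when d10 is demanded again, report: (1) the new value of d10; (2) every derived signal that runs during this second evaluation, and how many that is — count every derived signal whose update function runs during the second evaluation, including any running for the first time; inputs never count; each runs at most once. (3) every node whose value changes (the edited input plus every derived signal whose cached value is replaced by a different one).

Demanding d10 again yields 6.
7 derived signals run: d2, d4, d5, d6, d7, d9, d10.
The nodes whose values change: s3, d2, d4, d5, d6, d7, d9, d10.

First demand of the output computes:
  d2 = sub(5, 0) = 5
  d4 = max2(0, 5) = 5
  d5 = absv(5) = 5
  d6 = min2(5, 5) = 5
  d7 = mul(5, 5) = 25
  d9 = add(5, 5) = 10
  d10 = min2(25, 10) = 10

After the edit, cleaning proceeds:
  d2: a read changed (s3 5->3) — executes, giving 3.
  d4: a read changed (d2 5->3) — executes, giving 3.
  d5: a read changed (d2 5->3) — executes, giving 3.
  d6: a read changed (d5 5->3; d4 5->3) — executes, giving 3.
  d7: a read changed (d4 5->3; d6 5->3) — executes, giving 9.
  d9: a read changed (d5 5->3; d6 5->3) — executes, giving 6.
  d10: a read changed (d7 25->9; d9 10->6) — executes, giving 6.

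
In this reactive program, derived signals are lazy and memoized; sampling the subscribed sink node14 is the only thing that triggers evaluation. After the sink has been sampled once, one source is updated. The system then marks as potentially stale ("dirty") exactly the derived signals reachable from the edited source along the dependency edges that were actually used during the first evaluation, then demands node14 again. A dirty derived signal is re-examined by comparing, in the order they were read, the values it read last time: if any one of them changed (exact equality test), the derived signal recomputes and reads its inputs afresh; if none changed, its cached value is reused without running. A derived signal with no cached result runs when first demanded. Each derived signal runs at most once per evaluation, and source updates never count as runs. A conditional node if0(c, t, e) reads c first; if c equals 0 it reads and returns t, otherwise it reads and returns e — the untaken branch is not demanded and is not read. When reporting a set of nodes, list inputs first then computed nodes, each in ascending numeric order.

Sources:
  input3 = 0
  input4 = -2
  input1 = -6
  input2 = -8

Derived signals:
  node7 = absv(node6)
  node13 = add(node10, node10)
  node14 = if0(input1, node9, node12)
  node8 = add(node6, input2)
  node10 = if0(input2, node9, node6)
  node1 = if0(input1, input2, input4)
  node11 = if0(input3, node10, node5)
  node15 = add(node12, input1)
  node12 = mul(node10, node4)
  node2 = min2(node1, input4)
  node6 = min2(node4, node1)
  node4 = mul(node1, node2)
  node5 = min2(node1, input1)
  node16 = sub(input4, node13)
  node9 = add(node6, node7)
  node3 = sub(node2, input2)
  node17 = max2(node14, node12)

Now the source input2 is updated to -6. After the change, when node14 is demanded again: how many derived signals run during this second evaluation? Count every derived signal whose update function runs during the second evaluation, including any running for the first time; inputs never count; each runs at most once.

First demand of the output computes:
  node1 = if0(input1=-6 -> else branch input4) = -2
  node2 = min2(-2, -2) = -2
  node4 = mul(-2, -2) = 4
  node6 = min2(4, -2) = -2
  node10 = if0(input2=-8 -> else branch node6) = -2
  node12 = mul(-2, 4) = -8
  node14 = if0(input1=-6 -> else branch node12) = -8

After the edit, cleaning proceeds:
  node10: a read changed (input2 -8->-6) — executes, giving -2 — identical to its old value.
  node12: dirty, but its reads are unchanged (node10 unchanged, node4 unchanged); cached -8 stands.
  node14: dirty, but its reads are unchanged (input1 unchanged, node12 unchanged); cached -8 stands.

Note the absorption at node10: it re-runs yet its value is the same, leaving the output's value untouched.

1 derived signals run: node10.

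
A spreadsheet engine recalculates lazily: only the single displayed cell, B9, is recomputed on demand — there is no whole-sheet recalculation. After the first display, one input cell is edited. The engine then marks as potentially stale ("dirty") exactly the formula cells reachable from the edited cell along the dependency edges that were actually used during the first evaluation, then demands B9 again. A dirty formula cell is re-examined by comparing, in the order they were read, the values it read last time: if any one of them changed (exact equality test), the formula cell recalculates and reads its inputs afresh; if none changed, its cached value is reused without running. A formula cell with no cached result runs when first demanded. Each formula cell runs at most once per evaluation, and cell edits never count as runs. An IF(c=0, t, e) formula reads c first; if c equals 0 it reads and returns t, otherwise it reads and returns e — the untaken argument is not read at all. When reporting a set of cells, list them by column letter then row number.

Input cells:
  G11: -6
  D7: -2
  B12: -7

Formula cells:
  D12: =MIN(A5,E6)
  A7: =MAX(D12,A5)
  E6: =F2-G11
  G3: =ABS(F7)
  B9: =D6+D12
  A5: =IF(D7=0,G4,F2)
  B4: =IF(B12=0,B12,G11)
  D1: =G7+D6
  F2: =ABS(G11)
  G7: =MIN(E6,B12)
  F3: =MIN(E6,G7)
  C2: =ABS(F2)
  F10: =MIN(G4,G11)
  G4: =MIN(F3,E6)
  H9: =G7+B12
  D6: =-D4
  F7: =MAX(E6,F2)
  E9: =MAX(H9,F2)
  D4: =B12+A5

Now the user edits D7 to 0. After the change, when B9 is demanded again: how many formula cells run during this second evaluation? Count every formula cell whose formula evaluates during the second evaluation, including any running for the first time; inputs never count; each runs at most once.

First evaluation (everything demanded from the output):
  F2 = ABS(-6) = 6
  A5 = IF(D7=0: D7=-2 -> else branch F2) = 6
  D4 = -7 + 6 = -1
  D6 = -(-1) = 1
  E6 = 6 - -6 = 12
  D12 = MIN(6, 12) = 6
  B9 = 1 + 6 = 7

Propagation after the edit:
  G7: demanded for the first time — runs, produces -7.
  F3: demanded for the first time — runs, produces -7.
  G4: demanded for the first time — runs, produces -7.
  A5: runs — D7 -2->0; result -7.
  D4: runs — A5 6->-7; result -14.
  D6: runs — D4 -1->-14; result 14.
  D12: runs — A5 6->-7; result -7.
  B9: runs — D6 1->14; D12 6->-7; result 7 (same value as before).

Key observation: a condition flipped, so demand reaches new nodes — F3, G4, G7 run for the first time.

Formula cells that run: A5, B9, D4, D6, D12, F3, G4, G7 — 8 in total.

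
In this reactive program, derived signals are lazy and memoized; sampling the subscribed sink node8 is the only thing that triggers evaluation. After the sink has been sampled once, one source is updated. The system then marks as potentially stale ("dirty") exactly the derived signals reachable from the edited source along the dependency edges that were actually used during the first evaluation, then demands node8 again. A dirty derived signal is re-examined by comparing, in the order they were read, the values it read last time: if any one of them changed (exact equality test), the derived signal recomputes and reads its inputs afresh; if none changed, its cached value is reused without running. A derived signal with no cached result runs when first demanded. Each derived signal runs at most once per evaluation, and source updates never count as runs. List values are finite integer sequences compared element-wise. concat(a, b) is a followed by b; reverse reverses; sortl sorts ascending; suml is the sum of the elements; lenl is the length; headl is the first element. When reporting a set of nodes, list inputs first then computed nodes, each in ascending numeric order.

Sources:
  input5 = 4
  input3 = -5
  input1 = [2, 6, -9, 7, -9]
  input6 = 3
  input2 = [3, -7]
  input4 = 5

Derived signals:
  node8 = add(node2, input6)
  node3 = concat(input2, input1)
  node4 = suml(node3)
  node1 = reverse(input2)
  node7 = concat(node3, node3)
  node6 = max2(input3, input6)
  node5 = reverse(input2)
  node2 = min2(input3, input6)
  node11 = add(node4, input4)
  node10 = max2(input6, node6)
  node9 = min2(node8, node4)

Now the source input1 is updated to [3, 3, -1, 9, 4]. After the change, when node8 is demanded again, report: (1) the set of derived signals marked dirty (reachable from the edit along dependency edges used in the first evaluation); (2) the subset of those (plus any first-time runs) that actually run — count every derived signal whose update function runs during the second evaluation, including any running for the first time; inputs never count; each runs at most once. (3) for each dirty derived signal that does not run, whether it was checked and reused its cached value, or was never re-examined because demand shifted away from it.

First demand of the output computes:
  node2 = min2(-5, 3) = -5
  node8 = add(-5, 3) = -2

After the edit, cleaning proceeds:
  input1 only reaches undemanded nodes; the second demand re-runs nothing.

Note the shortcut — input1 feeds only undemanded nodes, so no recomputation happens.

The edit dirties: none.
0 derived signals run: none.
No dirty derived signal escaped a run.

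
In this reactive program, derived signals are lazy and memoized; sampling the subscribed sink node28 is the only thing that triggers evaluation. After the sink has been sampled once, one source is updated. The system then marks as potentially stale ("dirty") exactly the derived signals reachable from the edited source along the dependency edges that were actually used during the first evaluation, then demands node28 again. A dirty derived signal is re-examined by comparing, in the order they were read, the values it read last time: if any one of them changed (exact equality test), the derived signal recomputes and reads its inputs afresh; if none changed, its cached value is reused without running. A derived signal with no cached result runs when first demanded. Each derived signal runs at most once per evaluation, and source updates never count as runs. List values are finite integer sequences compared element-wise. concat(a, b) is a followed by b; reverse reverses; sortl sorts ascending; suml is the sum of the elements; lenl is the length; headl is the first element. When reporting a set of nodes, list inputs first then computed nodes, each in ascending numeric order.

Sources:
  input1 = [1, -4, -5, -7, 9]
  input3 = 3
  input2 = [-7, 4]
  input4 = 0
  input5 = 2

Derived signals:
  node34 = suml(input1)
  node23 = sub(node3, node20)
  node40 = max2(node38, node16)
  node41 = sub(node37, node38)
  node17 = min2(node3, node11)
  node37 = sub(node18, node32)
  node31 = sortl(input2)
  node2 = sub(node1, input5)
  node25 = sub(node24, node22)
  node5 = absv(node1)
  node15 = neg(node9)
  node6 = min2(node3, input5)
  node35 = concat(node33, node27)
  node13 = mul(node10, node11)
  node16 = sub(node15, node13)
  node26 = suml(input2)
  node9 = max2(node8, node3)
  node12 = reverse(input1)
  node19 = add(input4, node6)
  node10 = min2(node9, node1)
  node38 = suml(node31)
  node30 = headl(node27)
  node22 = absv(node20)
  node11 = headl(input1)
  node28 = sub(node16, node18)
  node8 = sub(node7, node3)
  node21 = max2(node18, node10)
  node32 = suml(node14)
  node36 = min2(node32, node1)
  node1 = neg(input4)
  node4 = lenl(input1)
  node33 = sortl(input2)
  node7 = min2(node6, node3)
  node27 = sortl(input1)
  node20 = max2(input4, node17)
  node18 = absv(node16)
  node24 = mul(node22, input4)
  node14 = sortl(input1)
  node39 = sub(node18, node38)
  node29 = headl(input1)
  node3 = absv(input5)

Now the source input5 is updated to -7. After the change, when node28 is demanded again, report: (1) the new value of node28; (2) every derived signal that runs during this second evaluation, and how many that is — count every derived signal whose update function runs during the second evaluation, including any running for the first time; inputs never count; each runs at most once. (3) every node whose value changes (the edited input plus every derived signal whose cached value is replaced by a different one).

Demanding node28 again yields -14.
10 derived signals run: node3, node6, node7, node8, node9, node10, node15, node16, node18, node28.
The nodes whose values change: input5, node3, node6, node7, node8, node9, node15, node16, node18, node28.
Note where the cutoff bites: node13 is checked, finds nothing changed, and keeps its cache.

First demand of the output computes:
  node1 = neg(0) = 0
  node3 = absv(2) = 2
  node6 = min2(2, 2) = 2
  node7 = min2(2, 2) = 2
  node8 = sub(2, 2) = 0
  node9 = max2(0, 2) = 2
  node10 = min2(2, 0) = 0
  node11 = headl([1, -4, -5, -7, 9]) = 1
  node13 = mul(0, 1) = 0
  node15 = neg(2) = -2
  node16 = sub(-2, 0) = -2
  node18 = absv(-2) = 2
  node28 = sub(-2, 2) = -4

After the edit, cleaning proceeds:
  node3: a read changed (input5 2->-7) — executes, giving 7.
  node6: a read changed (node3 2->7; input5 2->-7) — executes, giving -7.
  node7: a read changed (node6 2->-7; node3 2->7) — executes, giving -7.
  node8: a read changed (node7 2->-7; node3 2->7) — executes, giving -14.
  node9: a read changed (node8 0->-14; node3 2->7) — executes, giving 7.
  node10: a read changed (node9 2->7) — executes, giving 0 — identical to its old value.
  node13: dirty, but its reads are unchanged (node10 unchanged, node11 unchanged); cached 0 stands.
  node15: a read changed (node9 2->7) — executes, giving -7.
  node16: a read changed (node15 -2->-7) — executes, giving -7.
  node18: a read changed (node16 -2->-7) — executes, giving 7.
  node28: a read changed (node16 -2->-7; node18 2->7) — executes, giving -14.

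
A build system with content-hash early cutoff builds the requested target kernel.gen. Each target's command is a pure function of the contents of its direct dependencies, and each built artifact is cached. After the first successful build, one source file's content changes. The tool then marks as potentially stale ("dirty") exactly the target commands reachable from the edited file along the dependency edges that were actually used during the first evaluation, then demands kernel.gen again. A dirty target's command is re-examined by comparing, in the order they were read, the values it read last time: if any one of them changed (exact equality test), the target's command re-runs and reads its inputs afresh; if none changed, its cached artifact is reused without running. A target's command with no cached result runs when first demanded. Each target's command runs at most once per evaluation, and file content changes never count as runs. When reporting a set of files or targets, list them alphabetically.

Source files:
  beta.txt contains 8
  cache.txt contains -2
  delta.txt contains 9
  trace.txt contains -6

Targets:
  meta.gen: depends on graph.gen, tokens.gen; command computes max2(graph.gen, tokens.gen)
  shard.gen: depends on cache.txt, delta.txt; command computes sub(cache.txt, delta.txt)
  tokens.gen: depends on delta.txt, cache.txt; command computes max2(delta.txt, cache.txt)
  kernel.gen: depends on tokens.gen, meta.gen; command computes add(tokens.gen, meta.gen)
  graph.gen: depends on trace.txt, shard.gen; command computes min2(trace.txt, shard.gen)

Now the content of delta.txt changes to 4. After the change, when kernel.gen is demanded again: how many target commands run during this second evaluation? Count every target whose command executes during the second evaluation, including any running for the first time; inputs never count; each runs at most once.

Target commands that run: graph.gen, kernel.gen, meta.gen, shard.gen, tokens.gen — 5 in total.

First evaluation (everything demanded from the output):
  shard.gen = sub(-2, 9) = -11
  graph.gen = min2(-6, -11) = -11
  tokens.gen = max2(9, -2) = 9
  meta.gen = max2(-11, 9) = 9
  kernel.gen = add(9, 9) = 18

Propagation after the edit:
  shard.gen: runs — delta.txt 9->4; result -6.
  graph.gen: runs — shard.gen -11->-6; result -6.
  tokens.gen: runs — delta.txt 9->4; result 4.
  meta.gen: runs — graph.gen -11->-6; tokens.gen 9->4; result 4.
  kernel.gen: runs — tokens.gen 9->4; meta.gen 9->4; result 8.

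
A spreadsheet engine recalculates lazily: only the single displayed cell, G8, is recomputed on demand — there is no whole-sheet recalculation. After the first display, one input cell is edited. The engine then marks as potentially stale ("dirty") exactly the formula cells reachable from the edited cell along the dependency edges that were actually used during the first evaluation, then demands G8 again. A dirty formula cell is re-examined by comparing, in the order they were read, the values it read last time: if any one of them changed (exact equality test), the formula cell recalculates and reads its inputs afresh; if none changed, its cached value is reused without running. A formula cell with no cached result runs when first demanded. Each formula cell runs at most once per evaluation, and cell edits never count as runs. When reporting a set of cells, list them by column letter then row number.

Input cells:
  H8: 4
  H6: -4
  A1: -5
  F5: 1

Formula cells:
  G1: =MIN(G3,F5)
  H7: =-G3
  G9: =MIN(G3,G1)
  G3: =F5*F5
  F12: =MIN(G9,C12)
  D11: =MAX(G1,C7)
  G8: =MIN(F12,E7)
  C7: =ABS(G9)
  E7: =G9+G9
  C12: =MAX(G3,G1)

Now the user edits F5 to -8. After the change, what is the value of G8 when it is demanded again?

New value of G8: -16.

First evaluation (everything demanded from the output):
  G3 = 1 * 1 = 1
  G1 = MIN(1, 1) = 1
  C12 = MAX(1, 1) = 1
  G9 = MIN(1, 1) = 1
  E7 = 1 + 1 = 2
  F12 = MIN(1, 1) = 1
  G8 = MIN(1, 2) = 1

Propagation after the edit:
  G3: runs — F5 1->-8; F5 1->-8; result 64.
  G1: runs — G3 1->64; F5 1->-8; result -8.
  C12: runs — G3 1->64; G1 1->-8; result 64.
  G9: runs — G3 1->64; G1 1->-8; result -8.
  E7: runs — G9 1->-8; G9 1->-8; result -16.
  F12: runs — G9 1->-8; C12 1->64; result -8.
  G8: runs — F12 1->-8; E7 2->-16; result -16.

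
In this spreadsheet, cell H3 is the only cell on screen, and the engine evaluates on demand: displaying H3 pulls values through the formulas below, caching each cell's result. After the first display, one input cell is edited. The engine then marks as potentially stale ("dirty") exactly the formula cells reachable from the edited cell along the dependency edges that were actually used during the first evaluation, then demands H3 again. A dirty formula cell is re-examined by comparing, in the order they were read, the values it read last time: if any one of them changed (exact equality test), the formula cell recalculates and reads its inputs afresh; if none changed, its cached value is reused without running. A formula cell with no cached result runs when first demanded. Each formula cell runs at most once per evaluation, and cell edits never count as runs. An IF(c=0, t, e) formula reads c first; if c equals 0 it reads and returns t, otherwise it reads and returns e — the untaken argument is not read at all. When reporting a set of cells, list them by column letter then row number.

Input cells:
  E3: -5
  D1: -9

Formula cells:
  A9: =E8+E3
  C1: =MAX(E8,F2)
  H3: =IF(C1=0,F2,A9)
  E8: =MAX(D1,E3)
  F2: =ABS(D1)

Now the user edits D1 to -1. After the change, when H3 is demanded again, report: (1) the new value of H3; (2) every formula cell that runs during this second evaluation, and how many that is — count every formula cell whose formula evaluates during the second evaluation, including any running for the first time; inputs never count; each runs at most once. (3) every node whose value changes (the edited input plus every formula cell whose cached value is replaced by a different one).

Initial pass — values computed on the first demand:
  E8 = MAX(-9, -5) = -5
  A9 = -5 + -5 = -10
  F2 = ABS(-9) = 9
  C1 = MAX(-5, 9) = 9
  H3 = IF(C1=0: C1=9 -> else branch A9) = -10

Second demand — change propagation:
  E8: re-runs because D1 -9->-1; new result -1.
  A9: re-runs because E8 -5->-1; new result -6.
  F2: re-runs because D1 -9->-1; new result 1.
  C1: re-runs because E8 -5->-1; F2 9->1; new result 1.
  H3: re-runs because C1 9->1; A9 -10->-6; new result -6.

H3 now evaluates to -6.
Run set: A9, C1, E8, F2, H3 (5 run).
Changed values: A9, C1, D1, E8, F2, H3.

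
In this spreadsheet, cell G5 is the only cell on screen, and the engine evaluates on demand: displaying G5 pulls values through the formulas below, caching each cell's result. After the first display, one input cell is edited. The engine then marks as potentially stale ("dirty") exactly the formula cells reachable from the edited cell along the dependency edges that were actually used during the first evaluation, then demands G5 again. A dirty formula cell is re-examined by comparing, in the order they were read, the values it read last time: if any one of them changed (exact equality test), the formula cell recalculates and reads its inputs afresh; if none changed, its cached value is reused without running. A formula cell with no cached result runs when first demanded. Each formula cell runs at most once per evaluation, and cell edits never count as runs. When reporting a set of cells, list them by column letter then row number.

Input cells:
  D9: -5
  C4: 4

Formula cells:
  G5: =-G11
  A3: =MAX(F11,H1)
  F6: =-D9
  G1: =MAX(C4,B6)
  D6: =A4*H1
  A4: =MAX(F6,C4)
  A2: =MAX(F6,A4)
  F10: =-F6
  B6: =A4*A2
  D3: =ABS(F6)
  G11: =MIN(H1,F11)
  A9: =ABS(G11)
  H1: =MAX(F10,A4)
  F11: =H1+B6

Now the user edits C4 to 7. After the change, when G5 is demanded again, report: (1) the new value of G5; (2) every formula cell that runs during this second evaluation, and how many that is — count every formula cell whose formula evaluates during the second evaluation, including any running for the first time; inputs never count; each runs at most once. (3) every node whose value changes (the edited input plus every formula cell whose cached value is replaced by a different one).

G5 now evaluates to -7.
Run set: A2, A4, B6, F11, G5, G11, H1 (7 run).
Changed values: A2, A4, B6, C4, F11, G5, G11, H1.

Initial pass — values computed on the first demand:
  F6 = -(-5) = 5
  A4 = MAX(5, 4) = 5
  A2 = MAX(5, 5) = 5
  B6 = 5 * 5 = 25
  F10 = -(5) = -5
  H1 = MAX(-5, 5) = 5
  F11 = 5 + 25 = 30
  G11 = MIN(5, 30) = 5
  G5 = -(5) = -5

Second demand — change propagation:
  A4: re-runs because C4 4->7; new result 7.
  A2: re-runs because A4 5->7; new result 7.
  B6: re-runs because A4 5->7; A2 5->7; new result 49.
  H1: re-runs because A4 5->7; new result 7.
  F11: re-runs because H1 5->7; B6 25->49; new result 56.
  G11: re-runs because H1 5->7; F11 30->56; new result 7.
  G5: re-runs because G11 5->7; new result -7.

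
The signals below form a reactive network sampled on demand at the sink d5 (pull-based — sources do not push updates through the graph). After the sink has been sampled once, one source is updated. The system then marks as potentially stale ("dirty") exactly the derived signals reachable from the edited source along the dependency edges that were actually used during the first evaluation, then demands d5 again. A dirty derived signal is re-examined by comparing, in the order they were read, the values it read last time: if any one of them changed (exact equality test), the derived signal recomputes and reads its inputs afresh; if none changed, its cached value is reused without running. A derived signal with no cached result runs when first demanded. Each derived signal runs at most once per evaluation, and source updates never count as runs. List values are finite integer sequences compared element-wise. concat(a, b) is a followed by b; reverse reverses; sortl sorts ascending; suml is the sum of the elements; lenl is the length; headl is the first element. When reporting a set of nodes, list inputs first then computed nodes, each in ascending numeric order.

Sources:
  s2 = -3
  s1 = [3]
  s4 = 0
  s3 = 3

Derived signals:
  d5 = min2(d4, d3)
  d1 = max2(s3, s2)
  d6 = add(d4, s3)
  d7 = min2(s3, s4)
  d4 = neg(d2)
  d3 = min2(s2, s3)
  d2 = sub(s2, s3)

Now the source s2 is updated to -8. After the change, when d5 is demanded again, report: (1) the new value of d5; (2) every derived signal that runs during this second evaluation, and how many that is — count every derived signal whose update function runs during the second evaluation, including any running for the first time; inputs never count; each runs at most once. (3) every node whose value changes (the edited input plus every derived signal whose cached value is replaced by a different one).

Initial pass — values computed on the first demand:
  d2 = sub(-3, 3) = -6
  d3 = min2(-3, 3) = -3
  d4 = neg(-6) = 6
  d5 = min2(6, -3) = -3

Second demand — change propagation:
  d2: re-runs because s2 -3->-8; new result -11.
  d3: re-runs because s2 -3->-8; new result -8.
  d4: re-runs because d2 -6->-11; new result 11.
  d5: re-runs because d4 6->11; d3 -3->-8; new result -8.

d5 now evaluates to -8.
Run set: d2, d3, d4, d5 (4 run).
Changed values: s2, d2, d3, d4, d5.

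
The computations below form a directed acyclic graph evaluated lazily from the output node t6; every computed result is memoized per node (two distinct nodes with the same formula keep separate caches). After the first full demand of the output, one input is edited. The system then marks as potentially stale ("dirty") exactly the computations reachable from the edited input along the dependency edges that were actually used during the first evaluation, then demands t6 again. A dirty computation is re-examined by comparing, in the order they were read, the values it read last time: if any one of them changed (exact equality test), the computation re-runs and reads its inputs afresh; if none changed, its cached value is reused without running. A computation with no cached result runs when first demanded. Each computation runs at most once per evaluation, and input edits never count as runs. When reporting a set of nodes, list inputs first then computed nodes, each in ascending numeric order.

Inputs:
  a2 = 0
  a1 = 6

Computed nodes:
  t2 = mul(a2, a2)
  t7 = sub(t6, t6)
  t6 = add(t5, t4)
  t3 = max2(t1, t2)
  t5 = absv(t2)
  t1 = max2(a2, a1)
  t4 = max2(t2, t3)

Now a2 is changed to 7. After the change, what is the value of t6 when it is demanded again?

First demand of the output computes:
  t1 = max2(0, 6) = 6
  t2 = mul(0, 0) = 0
  t3 = max2(6, 0) = 6
  t4 = max2(0, 6) = 6
  t5 = absv(0) = 0
  t6 = add(0, 6) = 6

After the edit, cleaning proceeds:
  t1: a read changed (a2 0->7) — executes, giving 7.
  t2: a read changed (a2 0->7; a2 0->7) — executes, giving 49.
  t3: a read changed (t1 6->7; t2 0->49) — executes, giving 49.
  t4: a read changed (t2 0->49; t3 6->49) — executes, giving 49.
  t5: a read changed (t2 0->49) — executes, giving 49.
  t6: a read changed (t5 0->49; t4 6->49) — executes, giving 98.

Demanding t6 again yields 98.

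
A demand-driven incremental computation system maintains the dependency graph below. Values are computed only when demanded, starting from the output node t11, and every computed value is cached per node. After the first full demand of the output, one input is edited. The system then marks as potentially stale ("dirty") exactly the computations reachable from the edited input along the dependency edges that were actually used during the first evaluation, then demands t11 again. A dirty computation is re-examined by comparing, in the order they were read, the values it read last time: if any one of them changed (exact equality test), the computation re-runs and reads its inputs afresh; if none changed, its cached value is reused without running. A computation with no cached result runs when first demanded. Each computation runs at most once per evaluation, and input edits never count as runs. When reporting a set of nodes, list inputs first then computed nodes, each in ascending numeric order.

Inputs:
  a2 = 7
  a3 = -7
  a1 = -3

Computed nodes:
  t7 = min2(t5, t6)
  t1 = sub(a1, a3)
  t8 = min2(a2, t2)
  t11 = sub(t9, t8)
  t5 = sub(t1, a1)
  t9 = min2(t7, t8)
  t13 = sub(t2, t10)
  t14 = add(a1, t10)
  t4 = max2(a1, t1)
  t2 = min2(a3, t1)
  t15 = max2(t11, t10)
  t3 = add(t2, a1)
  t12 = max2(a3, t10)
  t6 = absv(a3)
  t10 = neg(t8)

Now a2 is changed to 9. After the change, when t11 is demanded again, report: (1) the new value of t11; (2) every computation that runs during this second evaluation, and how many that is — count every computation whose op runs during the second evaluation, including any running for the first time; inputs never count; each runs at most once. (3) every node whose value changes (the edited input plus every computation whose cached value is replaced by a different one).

First evaluation (everything demanded from the output):
  t1 = sub(-3, -7) = 4
  t2 = min2(-7, 4) = -7
  t5 = sub(4, -3) = 7
  t6 = absv(-7) = 7
  t7 = min2(7, 7) = 7
  t8 = min2(7, -7) = -7
  t9 = min2(7, -7) = -7
  t11 = sub(-7, -7) = 0

Propagation after the edit:
  t8: runs — a2 7->9; result -7 (same value as before).
  t9: checked — values it read are unchanged (t7 unchanged, t8 unchanged); reused cached -7 without running.
  t11: checked — values it read are unchanged (t9 unchanged, t8 unchanged); reused cached 0 without running.

Key observation: the change is absorbed at t8 — it re-runs but produces the same value, and the output's value is unchanged.

New value of t11: 0.
Computations that run: t8 — 1 in total.
Values that change: a2.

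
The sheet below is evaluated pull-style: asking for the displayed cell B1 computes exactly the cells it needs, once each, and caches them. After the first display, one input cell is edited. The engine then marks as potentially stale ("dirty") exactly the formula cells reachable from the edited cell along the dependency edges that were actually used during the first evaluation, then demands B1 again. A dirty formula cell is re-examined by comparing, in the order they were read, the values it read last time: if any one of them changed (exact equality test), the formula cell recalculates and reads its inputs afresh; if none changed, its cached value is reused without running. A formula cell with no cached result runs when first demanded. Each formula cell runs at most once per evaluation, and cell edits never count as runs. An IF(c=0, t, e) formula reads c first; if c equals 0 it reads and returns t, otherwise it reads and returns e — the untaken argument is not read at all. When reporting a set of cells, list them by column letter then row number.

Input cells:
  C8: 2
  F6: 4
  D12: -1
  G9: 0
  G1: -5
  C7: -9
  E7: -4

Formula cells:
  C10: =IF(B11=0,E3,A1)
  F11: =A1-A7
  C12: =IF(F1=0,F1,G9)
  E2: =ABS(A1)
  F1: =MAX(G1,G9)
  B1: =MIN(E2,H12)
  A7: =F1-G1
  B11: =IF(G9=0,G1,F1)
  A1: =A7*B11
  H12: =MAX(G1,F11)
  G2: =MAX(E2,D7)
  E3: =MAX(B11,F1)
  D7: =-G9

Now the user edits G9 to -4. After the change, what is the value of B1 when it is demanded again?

Demanding B1 again yields -5.

First demand of the output computes:
  F1 = MAX(-5, 0) = 0
  A7 = 0 - -5 = 5
  B11 = IF(G9=0: G9=0 -> then branch G1) = -5
  A1 = 5 * -5 = -25
  E2 = ABS(-25) = 25
  F11 = -25 - 5 = -30
  H12 = MAX(-5, -30) = -5
  B1 = MIN(25, -5) = -5

After the edit, cleaning proceeds:
  F1: a read changed (G9 0->-4) — executes, giving -4.
  A7: a read changed (F1 0->-4) — executes, giving 1.
  B11: a read changed (G9 0->-4) — executes, giving -4.
  A1: a read changed (A7 5->1; B11 -5->-4) — executes, giving -4.
  E2: a read changed (A1 -25->-4) — executes, giving 4.
  F11: a read changed (A1 -25->-4; A7 5->1) — executes, giving -5.
  H12: a read changed (F11 -30->-5) — executes, giving -5 — identical to its old value.
  B1: a read changed (E2 25->4) — executes, giving -5 — identical to its old value.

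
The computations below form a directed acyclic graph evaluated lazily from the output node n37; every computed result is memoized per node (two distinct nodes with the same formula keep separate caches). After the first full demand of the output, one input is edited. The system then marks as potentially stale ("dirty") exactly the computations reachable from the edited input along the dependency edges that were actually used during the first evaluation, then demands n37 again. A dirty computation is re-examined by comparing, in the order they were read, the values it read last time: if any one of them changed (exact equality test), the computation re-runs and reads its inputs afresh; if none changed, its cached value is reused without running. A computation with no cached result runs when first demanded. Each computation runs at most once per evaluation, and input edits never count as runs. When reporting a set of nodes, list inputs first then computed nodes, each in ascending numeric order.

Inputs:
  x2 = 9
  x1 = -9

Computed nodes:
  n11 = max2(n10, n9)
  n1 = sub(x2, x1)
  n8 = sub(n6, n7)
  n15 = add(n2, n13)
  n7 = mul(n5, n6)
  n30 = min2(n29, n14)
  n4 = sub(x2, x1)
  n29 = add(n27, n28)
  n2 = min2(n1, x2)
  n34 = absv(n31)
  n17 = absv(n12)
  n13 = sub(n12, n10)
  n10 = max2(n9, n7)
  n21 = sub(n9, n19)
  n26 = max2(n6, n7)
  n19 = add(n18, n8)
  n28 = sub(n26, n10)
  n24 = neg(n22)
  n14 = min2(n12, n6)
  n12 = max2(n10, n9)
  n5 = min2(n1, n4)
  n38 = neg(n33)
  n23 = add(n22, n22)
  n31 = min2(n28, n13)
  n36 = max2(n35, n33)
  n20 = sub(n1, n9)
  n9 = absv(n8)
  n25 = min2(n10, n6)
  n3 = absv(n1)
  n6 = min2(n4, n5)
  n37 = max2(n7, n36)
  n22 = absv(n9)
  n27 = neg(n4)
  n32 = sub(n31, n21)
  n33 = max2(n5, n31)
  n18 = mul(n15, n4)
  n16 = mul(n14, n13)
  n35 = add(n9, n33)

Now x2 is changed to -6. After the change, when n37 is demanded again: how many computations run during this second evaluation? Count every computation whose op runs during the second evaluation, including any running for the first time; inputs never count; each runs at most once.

16 computations run: n1, n4, n5, n6, n7, n8, n9, n10, n12, n13, n26, n28, n33, n35, n36, n37.
Note where the cutoff bites: n31 is checked, finds nothing changed, and keeps its cache.

First demand of the output computes:
  n1 = sub(9, -9) = 18
  n4 = sub(9, -9) = 18
  n5 = min2(18, 18) = 18
  n6 = min2(18, 18) = 18
  n7 = mul(18, 18) = 324
  n8 = sub(18, 324) = -306
  n9 = absv(-306) = 306
  n10 = max2(306, 324) = 324
  n12 = max2(324, 306) = 324
  n13 = sub(324, 324) = 0
  n26 = max2(18, 324) = 324
  n28 = sub(324, 324) = 0
  n31 = min2(0, 0) = 0
  n33 = max2(18, 0) = 18
  n35 = add(306, 18) = 324
  n36 = max2(324, 18) = 324
  n37 = max2(324, 324) = 324

After the edit, cleaning proceeds:
  n1: a read changed (x2 9->-6) — executes, giving 3.
  n4: a read changed (x2 9->-6) — executes, giving 3.
  n5: a read changed (n1 18->3; n4 18->3) — executes, giving 3.
  n6: a read changed (n4 18->3; n5 18->3) — executes, giving 3.
  n7: a read changed (n5 18->3; n6 18->3) — executes, giving 9.
  n8: a read changed (n6 18->3; n7 324->9) — executes, giving -6.
  n9: a read changed (n8 -306->-6) — executes, giving 6.
  n10: a read changed (n9 306->6; n7 324->9) — executes, giving 9.
  n12: a read changed (n10 324->9; n9 306->6) — executes, giving 9.
  n13: a read changed (n12 324->9; n10 324->9) — executes, giving 0 — identical to its old value.
  n26: a read changed (n6 18->3; n7 324->9) — executes, giving 9.
  n28: a read changed (n26 324->9; n10 324->9) — executes, giving 0 — identical to its old value.
  n31: dirty, but its reads are unchanged (n28 unchanged, n13 unchanged); cached 0 stands.
  n33: a read changed (n5 18->3) — executes, giving 3.
  n35: a read changed (n9 306->6; n33 18->3) — executes, giving 9.
  n36: a read changed (n35 324->9; n33 18->3) — executes, giving 9.
  n37: a read changed (n7 324->9; n36 324->9) — executes, giving 9.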